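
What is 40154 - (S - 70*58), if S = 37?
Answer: 44177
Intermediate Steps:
40154 - (S - 70*58) = 40154 - (37 - 70*58) = 40154 - (37 - 4060) = 40154 - 1*(-4023) = 40154 + 4023 = 44177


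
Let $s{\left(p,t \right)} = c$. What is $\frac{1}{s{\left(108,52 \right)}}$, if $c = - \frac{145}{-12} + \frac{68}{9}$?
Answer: $\frac{36}{707} \approx 0.050919$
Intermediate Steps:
$c = \frac{707}{36}$ ($c = \left(-145\right) \left(- \frac{1}{12}\right) + 68 \cdot \frac{1}{9} = \frac{145}{12} + \frac{68}{9} = \frac{707}{36} \approx 19.639$)
$s{\left(p,t \right)} = \frac{707}{36}$
$\frac{1}{s{\left(108,52 \right)}} = \frac{1}{\frac{707}{36}} = \frac{36}{707}$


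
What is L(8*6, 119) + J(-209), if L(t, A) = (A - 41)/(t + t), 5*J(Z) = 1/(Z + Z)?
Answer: 13577/16720 ≈ 0.81202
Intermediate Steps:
J(Z) = 1/(10*Z) (J(Z) = 1/(5*(Z + Z)) = 1/(5*((2*Z))) = (1/(2*Z))/5 = 1/(10*Z))
L(t, A) = (-41 + A)/(2*t) (L(t, A) = (-41 + A)/((2*t)) = (-41 + A)*(1/(2*t)) = (-41 + A)/(2*t))
L(8*6, 119) + J(-209) = (-41 + 119)/(2*((8*6))) + (1/10)/(-209) = (1/2)*78/48 + (1/10)*(-1/209) = (1/2)*(1/48)*78 - 1/2090 = 13/16 - 1/2090 = 13577/16720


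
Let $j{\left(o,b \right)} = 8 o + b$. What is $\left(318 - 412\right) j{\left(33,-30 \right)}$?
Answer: $-21996$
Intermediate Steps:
$j{\left(o,b \right)} = b + 8 o$
$\left(318 - 412\right) j{\left(33,-30 \right)} = \left(318 - 412\right) \left(-30 + 8 \cdot 33\right) = - 94 \left(-30 + 264\right) = \left(-94\right) 234 = -21996$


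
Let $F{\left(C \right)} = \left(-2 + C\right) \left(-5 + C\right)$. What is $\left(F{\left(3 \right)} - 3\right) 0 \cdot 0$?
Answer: $0$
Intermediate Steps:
$F{\left(C \right)} = \left(-5 + C\right) \left(-2 + C\right)$
$\left(F{\left(3 \right)} - 3\right) 0 \cdot 0 = \left(\left(10 + 3^{2} - 21\right) - 3\right) 0 \cdot 0 = \left(\left(10 + 9 - 21\right) - 3\right) 0 = \left(-2 - 3\right) 0 = \left(-5\right) 0 = 0$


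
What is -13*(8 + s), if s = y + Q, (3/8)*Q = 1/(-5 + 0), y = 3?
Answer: -2041/15 ≈ -136.07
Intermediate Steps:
Q = -8/15 (Q = 8/(3*(-5 + 0)) = (8/3)/(-5) = (8/3)*(-⅕) = -8/15 ≈ -0.53333)
s = 37/15 (s = 3 - 8/15 = 37/15 ≈ 2.4667)
-13*(8 + s) = -13*(8 + 37/15) = -13*157/15 = -2041/15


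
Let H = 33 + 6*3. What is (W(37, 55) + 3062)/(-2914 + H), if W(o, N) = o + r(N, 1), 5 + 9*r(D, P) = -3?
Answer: -27883/25767 ≈ -1.0821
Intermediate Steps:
r(D, P) = -8/9 (r(D, P) = -5/9 + (⅑)*(-3) = -5/9 - ⅓ = -8/9)
H = 51 (H = 33 + 18 = 51)
W(o, N) = -8/9 + o (W(o, N) = o - 8/9 = -8/9 + o)
(W(37, 55) + 3062)/(-2914 + H) = ((-8/9 + 37) + 3062)/(-2914 + 51) = (325/9 + 3062)/(-2863) = (27883/9)*(-1/2863) = -27883/25767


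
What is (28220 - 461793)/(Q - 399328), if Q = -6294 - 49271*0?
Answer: 61939/57946 ≈ 1.0689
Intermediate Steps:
Q = -6294 (Q = -6294 - 1*0 = -6294 + 0 = -6294)
(28220 - 461793)/(Q - 399328) = (28220 - 461793)/(-6294 - 399328) = -433573/(-405622) = -433573*(-1/405622) = 61939/57946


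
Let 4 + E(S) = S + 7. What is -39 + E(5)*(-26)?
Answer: -247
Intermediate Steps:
E(S) = 3 + S (E(S) = -4 + (S + 7) = -4 + (7 + S) = 3 + S)
-39 + E(5)*(-26) = -39 + (3 + 5)*(-26) = -39 + 8*(-26) = -39 - 208 = -247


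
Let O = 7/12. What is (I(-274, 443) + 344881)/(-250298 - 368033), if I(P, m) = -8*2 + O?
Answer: -4138387/7419972 ≈ -0.55774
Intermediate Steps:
O = 7/12 (O = 7*(1/12) = 7/12 ≈ 0.58333)
I(P, m) = -185/12 (I(P, m) = -8*2 + 7/12 = -16 + 7/12 = -185/12)
(I(-274, 443) + 344881)/(-250298 - 368033) = (-185/12 + 344881)/(-250298 - 368033) = (4138387/12)/(-618331) = (4138387/12)*(-1/618331) = -4138387/7419972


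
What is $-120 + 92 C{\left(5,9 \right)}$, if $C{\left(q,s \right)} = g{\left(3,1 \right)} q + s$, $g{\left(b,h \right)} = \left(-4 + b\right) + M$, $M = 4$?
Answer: $2088$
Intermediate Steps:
$g{\left(b,h \right)} = b$ ($g{\left(b,h \right)} = \left(-4 + b\right) + 4 = b$)
$C{\left(q,s \right)} = s + 3 q$ ($C{\left(q,s \right)} = 3 q + s = s + 3 q$)
$-120 + 92 C{\left(5,9 \right)} = -120 + 92 \left(9 + 3 \cdot 5\right) = -120 + 92 \left(9 + 15\right) = -120 + 92 \cdot 24 = -120 + 2208 = 2088$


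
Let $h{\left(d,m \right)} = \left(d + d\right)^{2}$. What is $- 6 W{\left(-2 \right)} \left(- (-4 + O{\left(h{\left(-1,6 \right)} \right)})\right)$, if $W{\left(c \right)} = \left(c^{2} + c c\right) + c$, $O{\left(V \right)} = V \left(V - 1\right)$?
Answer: $288$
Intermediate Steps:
$h{\left(d,m \right)} = 4 d^{2}$ ($h{\left(d,m \right)} = \left(2 d\right)^{2} = 4 d^{2}$)
$O{\left(V \right)} = V \left(-1 + V\right)$
$W{\left(c \right)} = c + 2 c^{2}$ ($W{\left(c \right)} = \left(c^{2} + c^{2}\right) + c = 2 c^{2} + c = c + 2 c^{2}$)
$- 6 W{\left(-2 \right)} \left(- (-4 + O{\left(h{\left(-1,6 \right)} \right)})\right) = - 6 \left(- 2 \left(1 + 2 \left(-2\right)\right)\right) \left(- (-4 + 4 \left(-1\right)^{2} \left(-1 + 4 \left(-1\right)^{2}\right))\right) = - 6 \left(- 2 \left(1 - 4\right)\right) \left(- (-4 + 4 \cdot 1 \left(-1 + 4 \cdot 1\right))\right) = - 6 \left(\left(-2\right) \left(-3\right)\right) \left(- (-4 + 4 \left(-1 + 4\right))\right) = \left(-6\right) 6 \left(- (-4 + 4 \cdot 3)\right) = - 36 \left(- (-4 + 12)\right) = - 36 \left(\left(-1\right) 8\right) = \left(-36\right) \left(-8\right) = 288$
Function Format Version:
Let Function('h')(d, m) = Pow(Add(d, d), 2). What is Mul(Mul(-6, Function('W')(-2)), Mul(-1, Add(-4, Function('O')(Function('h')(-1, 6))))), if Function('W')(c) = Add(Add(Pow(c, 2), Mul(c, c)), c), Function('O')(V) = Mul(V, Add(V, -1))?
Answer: 288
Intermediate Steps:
Function('h')(d, m) = Mul(4, Pow(d, 2)) (Function('h')(d, m) = Pow(Mul(2, d), 2) = Mul(4, Pow(d, 2)))
Function('O')(V) = Mul(V, Add(-1, V))
Function('W')(c) = Add(c, Mul(2, Pow(c, 2))) (Function('W')(c) = Add(Add(Pow(c, 2), Pow(c, 2)), c) = Add(Mul(2, Pow(c, 2)), c) = Add(c, Mul(2, Pow(c, 2))))
Mul(Mul(-6, Function('W')(-2)), Mul(-1, Add(-4, Function('O')(Function('h')(-1, 6))))) = Mul(Mul(-6, Mul(-2, Add(1, Mul(2, -2)))), Mul(-1, Add(-4, Mul(Mul(4, Pow(-1, 2)), Add(-1, Mul(4, Pow(-1, 2))))))) = Mul(Mul(-6, Mul(-2, Add(1, -4))), Mul(-1, Add(-4, Mul(Mul(4, 1), Add(-1, Mul(4, 1)))))) = Mul(Mul(-6, Mul(-2, -3)), Mul(-1, Add(-4, Mul(4, Add(-1, 4))))) = Mul(Mul(-6, 6), Mul(-1, Add(-4, Mul(4, 3)))) = Mul(-36, Mul(-1, Add(-4, 12))) = Mul(-36, Mul(-1, 8)) = Mul(-36, -8) = 288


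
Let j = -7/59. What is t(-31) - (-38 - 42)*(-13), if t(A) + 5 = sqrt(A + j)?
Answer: -1045 + 6*I*sqrt(3009)/59 ≈ -1045.0 + 5.5784*I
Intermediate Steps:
j = -7/59 (j = -7*1/59 = -7/59 ≈ -0.11864)
t(A) = -5 + sqrt(-7/59 + A) (t(A) = -5 + sqrt(A - 7/59) = -5 + sqrt(-7/59 + A))
t(-31) - (-38 - 42)*(-13) = (-5 + sqrt(-413 + 3481*(-31))/59) - (-38 - 42)*(-13) = (-5 + sqrt(-413 - 107911)/59) - (-80)*(-13) = (-5 + sqrt(-108324)/59) - 1*1040 = (-5 + (6*I*sqrt(3009))/59) - 1040 = (-5 + 6*I*sqrt(3009)/59) - 1040 = -1045 + 6*I*sqrt(3009)/59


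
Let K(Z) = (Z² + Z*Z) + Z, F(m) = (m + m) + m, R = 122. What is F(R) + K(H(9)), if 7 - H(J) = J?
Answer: 372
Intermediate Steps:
H(J) = 7 - J
F(m) = 3*m (F(m) = 2*m + m = 3*m)
K(Z) = Z + 2*Z² (K(Z) = (Z² + Z²) + Z = 2*Z² + Z = Z + 2*Z²)
F(R) + K(H(9)) = 3*122 + (7 - 1*9)*(1 + 2*(7 - 1*9)) = 366 + (7 - 9)*(1 + 2*(7 - 9)) = 366 - 2*(1 + 2*(-2)) = 366 - 2*(1 - 4) = 366 - 2*(-3) = 366 + 6 = 372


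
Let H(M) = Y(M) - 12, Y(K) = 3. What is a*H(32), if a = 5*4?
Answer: -180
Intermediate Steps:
H(M) = -9 (H(M) = 3 - 12 = -9)
a = 20
a*H(32) = 20*(-9) = -180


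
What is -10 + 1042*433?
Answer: 451176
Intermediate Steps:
-10 + 1042*433 = -10 + 451186 = 451176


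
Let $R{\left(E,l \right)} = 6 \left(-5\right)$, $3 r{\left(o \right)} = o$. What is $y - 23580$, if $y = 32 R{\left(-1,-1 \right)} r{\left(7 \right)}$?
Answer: $-25820$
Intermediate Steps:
$r{\left(o \right)} = \frac{o}{3}$
$R{\left(E,l \right)} = -30$
$y = -2240$ ($y = 32 \left(-30\right) \frac{1}{3} \cdot 7 = \left(-960\right) \frac{7}{3} = -2240$)
$y - 23580 = -2240 - 23580 = -25820$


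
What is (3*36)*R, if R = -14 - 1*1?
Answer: -1620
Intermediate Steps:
R = -15 (R = -14 - 1 = -15)
(3*36)*R = (3*36)*(-15) = 108*(-15) = -1620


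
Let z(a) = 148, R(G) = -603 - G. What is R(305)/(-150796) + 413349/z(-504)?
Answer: 15582877547/5579452 ≈ 2792.9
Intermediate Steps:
R(305)/(-150796) + 413349/z(-504) = (-603 - 1*305)/(-150796) + 413349/148 = (-603 - 305)*(-1/150796) + 413349*(1/148) = -908*(-1/150796) + 413349/148 = 227/37699 + 413349/148 = 15582877547/5579452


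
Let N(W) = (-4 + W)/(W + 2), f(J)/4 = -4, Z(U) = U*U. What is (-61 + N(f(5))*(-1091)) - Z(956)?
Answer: -6408889/7 ≈ -9.1556e+5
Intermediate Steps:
Z(U) = U²
f(J) = -16 (f(J) = 4*(-4) = -16)
N(W) = (-4 + W)/(2 + W)
(-61 + N(f(5))*(-1091)) - Z(956) = (-61 + ((-4 - 16)/(2 - 16))*(-1091)) - 1*956² = (-61 + (-20/(-14))*(-1091)) - 1*913936 = (-61 - 1/14*(-20)*(-1091)) - 913936 = (-61 + (10/7)*(-1091)) - 913936 = (-61 - 10910/7) - 913936 = -11337/7 - 913936 = -6408889/7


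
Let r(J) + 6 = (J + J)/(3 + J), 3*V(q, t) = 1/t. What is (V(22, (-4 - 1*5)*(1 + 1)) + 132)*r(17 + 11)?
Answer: -463255/837 ≈ -553.47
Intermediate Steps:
V(q, t) = 1/(3*t)
r(J) = -6 + 2*J/(3 + J) (r(J) = -6 + (J + J)/(3 + J) = -6 + (2*J)/(3 + J) = -6 + 2*J/(3 + J))
(V(22, (-4 - 1*5)*(1 + 1)) + 132)*r(17 + 11) = (1/(3*(((-4 - 1*5)*(1 + 1)))) + 132)*(2*(-9 - 2*(17 + 11))/(3 + (17 + 11))) = (1/(3*(((-4 - 5)*2))) + 132)*(2*(-9 - 2*28)/(3 + 28)) = (1/(3*((-9*2))) + 132)*(2*(-9 - 56)/31) = ((⅓)/(-18) + 132)*(2*(1/31)*(-65)) = ((⅓)*(-1/18) + 132)*(-130/31) = (-1/54 + 132)*(-130/31) = (7127/54)*(-130/31) = -463255/837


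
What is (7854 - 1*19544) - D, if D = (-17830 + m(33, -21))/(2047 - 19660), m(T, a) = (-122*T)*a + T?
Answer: -205829221/17613 ≈ -11686.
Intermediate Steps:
m(T, a) = T - 122*T*a (m(T, a) = -122*T*a + T = T - 122*T*a)
D = -66749/17613 (D = (-17830 + 33*(1 - 122*(-21)))/(2047 - 19660) = (-17830 + 33*(1 + 2562))/(-17613) = (-17830 + 33*2563)*(-1/17613) = (-17830 + 84579)*(-1/17613) = 66749*(-1/17613) = -66749/17613 ≈ -3.7898)
(7854 - 1*19544) - D = (7854 - 1*19544) - 1*(-66749/17613) = (7854 - 19544) + 66749/17613 = -11690 + 66749/17613 = -205829221/17613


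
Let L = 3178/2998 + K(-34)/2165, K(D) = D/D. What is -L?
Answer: -3441684/3245335 ≈ -1.0605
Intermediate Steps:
K(D) = 1
L = 3441684/3245335 (L = 3178/2998 + 1/2165 = 3178*(1/2998) + 1*(1/2165) = 1589/1499 + 1/2165 = 3441684/3245335 ≈ 1.0605)
-L = -1*3441684/3245335 = -3441684/3245335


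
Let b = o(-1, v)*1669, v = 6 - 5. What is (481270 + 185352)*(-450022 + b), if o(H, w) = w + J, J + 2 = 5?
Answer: -295544197212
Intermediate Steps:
J = 3 (J = -2 + 5 = 3)
v = 1
o(H, w) = 3 + w (o(H, w) = w + 3 = 3 + w)
b = 6676 (b = (3 + 1)*1669 = 4*1669 = 6676)
(481270 + 185352)*(-450022 + b) = (481270 + 185352)*(-450022 + 6676) = 666622*(-443346) = -295544197212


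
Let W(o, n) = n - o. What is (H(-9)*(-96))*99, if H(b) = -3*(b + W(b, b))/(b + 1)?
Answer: 32076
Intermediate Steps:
H(b) = -3*b/(1 + b) (H(b) = -3*(b + (b - b))/(b + 1) = -3*(b + 0)/(1 + b) = -3*b/(1 + b))
(H(-9)*(-96))*99 = (-3*(-9)/(1 - 9)*(-96))*99 = (-3*(-9)/(-8)*(-96))*99 = (-3*(-9)*(-⅛)*(-96))*99 = -27/8*(-96)*99 = 324*99 = 32076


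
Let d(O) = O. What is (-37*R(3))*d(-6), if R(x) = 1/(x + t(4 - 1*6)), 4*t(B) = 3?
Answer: 296/5 ≈ 59.200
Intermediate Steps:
t(B) = 3/4 (t(B) = (1/4)*3 = 3/4)
R(x) = 1/(3/4 + x) (R(x) = 1/(x + 3/4) = 1/(3/4 + x))
(-37*R(3))*d(-6) = -148/(3 + 4*3)*(-6) = -148/(3 + 12)*(-6) = -148/15*(-6) = 296/5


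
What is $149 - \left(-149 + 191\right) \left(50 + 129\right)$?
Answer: $-7369$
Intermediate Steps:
$149 - \left(-149 + 191\right) \left(50 + 129\right) = 149 - 42 \cdot 179 = 149 - 7518 = -7369$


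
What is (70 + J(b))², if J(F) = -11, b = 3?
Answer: 3481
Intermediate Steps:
(70 + J(b))² = (70 - 11)² = 59² = 3481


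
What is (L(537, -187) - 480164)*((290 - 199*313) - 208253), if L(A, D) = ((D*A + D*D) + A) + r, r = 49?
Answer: 147293817000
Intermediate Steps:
L(A, D) = 49 + A + D**2 + A*D (L(A, D) = ((D*A + D*D) + A) + 49 = ((A*D + D**2) + A) + 49 = ((D**2 + A*D) + A) + 49 = (A + D**2 + A*D) + 49 = 49 + A + D**2 + A*D)
(L(537, -187) - 480164)*((290 - 199*313) - 208253) = ((49 + 537 + (-187)**2 + 537*(-187)) - 480164)*((290 - 199*313) - 208253) = ((49 + 537 + 34969 - 100419) - 480164)*((290 - 62287) - 208253) = (-64864 - 480164)*(-61997 - 208253) = -545028*(-270250) = 147293817000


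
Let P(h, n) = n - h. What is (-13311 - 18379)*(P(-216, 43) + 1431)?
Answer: -53556100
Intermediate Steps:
(-13311 - 18379)*(P(-216, 43) + 1431) = (-13311 - 18379)*((43 - 1*(-216)) + 1431) = -31690*((43 + 216) + 1431) = -31690*(259 + 1431) = -31690*1690 = -53556100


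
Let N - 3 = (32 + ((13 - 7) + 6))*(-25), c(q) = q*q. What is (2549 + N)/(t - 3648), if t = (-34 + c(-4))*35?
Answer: -242/713 ≈ -0.33941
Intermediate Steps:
c(q) = q²
N = -1097 (N = 3 + (32 + ((13 - 7) + 6))*(-25) = 3 + (32 + (6 + 6))*(-25) = 3 + (32 + 12)*(-25) = 3 + 44*(-25) = 3 - 1100 = -1097)
t = -630 (t = (-34 + (-4)²)*35 = (-34 + 16)*35 = -18*35 = -630)
(2549 + N)/(t - 3648) = (2549 - 1097)/(-630 - 3648) = 1452/(-4278) = 1452*(-1/4278) = -242/713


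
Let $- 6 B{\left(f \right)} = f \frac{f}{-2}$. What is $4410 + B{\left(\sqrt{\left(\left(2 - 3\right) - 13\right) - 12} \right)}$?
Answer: $\frac{26447}{6} \approx 4407.8$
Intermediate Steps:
$B{\left(f \right)} = \frac{f^{2}}{12}$ ($B{\left(f \right)} = - \frac{f \frac{f}{-2}}{6} = - \frac{f f \left(- \frac{1}{2}\right)}{6} = - \frac{f \left(- \frac{f}{2}\right)}{6} = - \frac{\left(- \frac{1}{2}\right) f^{2}}{6} = \frac{f^{2}}{12}$)
$4410 + B{\left(\sqrt{\left(\left(2 - 3\right) - 13\right) - 12} \right)} = 4410 + \frac{\left(\sqrt{\left(\left(2 - 3\right) - 13\right) - 12}\right)^{2}}{12} = 4410 + \frac{\left(\sqrt{\left(-1 - 13\right) - 12}\right)^{2}}{12} = 4410 + \frac{\left(\sqrt{-14 - 12}\right)^{2}}{12} = 4410 + \frac{\left(\sqrt{-26}\right)^{2}}{12} = 4410 + \frac{\left(i \sqrt{26}\right)^{2}}{12} = 4410 + \frac{1}{12} \left(-26\right) = 4410 - \frac{13}{6} = \frac{26447}{6}$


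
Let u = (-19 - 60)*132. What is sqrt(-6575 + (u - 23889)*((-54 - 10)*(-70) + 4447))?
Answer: 29*I*sqrt(364274) ≈ 17503.0*I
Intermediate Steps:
u = -10428 (u = -79*132 = -10428)
sqrt(-6575 + (u - 23889)*((-54 - 10)*(-70) + 4447)) = sqrt(-6575 + (-10428 - 23889)*((-54 - 10)*(-70) + 4447)) = sqrt(-6575 - 34317*(-64*(-70) + 4447)) = sqrt(-6575 - 34317*(4480 + 4447)) = sqrt(-6575 - 34317*8927) = sqrt(-6575 - 306347859) = sqrt(-306354434) = 29*I*sqrt(364274)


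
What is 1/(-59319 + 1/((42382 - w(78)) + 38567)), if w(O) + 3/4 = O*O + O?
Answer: -299151/17745338165 ≈ -1.6858e-5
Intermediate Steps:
w(O) = -¾ + O + O² (w(O) = -¾ + (O*O + O) = -¾ + (O² + O) = -¾ + (O + O²) = -¾ + O + O²)
1/(-59319 + 1/((42382 - w(78)) + 38567)) = 1/(-59319 + 1/((42382 - (-¾ + 78 + 78²)) + 38567)) = 1/(-59319 + 1/((42382 - (-¾ + 78 + 6084)) + 38567)) = 1/(-59319 + 1/((42382 - 1*24645/4) + 38567)) = 1/(-59319 + 1/((42382 - 24645/4) + 38567)) = 1/(-59319 + 1/(144883/4 + 38567)) = 1/(-59319 + 1/(299151/4)) = 1/(-59319 + 4/299151) = 1/(-17745338165/299151) = -299151/17745338165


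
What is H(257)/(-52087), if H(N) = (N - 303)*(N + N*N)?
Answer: 3050076/52087 ≈ 58.557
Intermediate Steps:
H(N) = (-303 + N)*(N + N**2)
H(257)/(-52087) = (257*(-303 + 257**2 - 302*257))/(-52087) = (257*(-303 + 66049 - 77614))*(-1/52087) = (257*(-11868))*(-1/52087) = -3050076*(-1/52087) = 3050076/52087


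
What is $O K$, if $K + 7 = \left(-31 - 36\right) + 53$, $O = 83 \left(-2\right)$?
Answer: $3486$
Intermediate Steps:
$O = -166$
$K = -21$ ($K = -7 + \left(\left(-31 - 36\right) + 53\right) = -7 + \left(-67 + 53\right) = -7 - 14 = -21$)
$O K = \left(-166\right) \left(-21\right) = 3486$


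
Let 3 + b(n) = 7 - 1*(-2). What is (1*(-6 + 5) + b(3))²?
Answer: 25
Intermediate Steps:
b(n) = 6 (b(n) = -3 + (7 - 1*(-2)) = -3 + (7 + 2) = -3 + 9 = 6)
(1*(-6 + 5) + b(3))² = (1*(-6 + 5) + 6)² = (1*(-1) + 6)² = (-1 + 6)² = 5² = 25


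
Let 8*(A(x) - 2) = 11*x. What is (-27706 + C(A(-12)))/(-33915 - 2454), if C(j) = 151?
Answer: 9185/12123 ≈ 0.75765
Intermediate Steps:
A(x) = 2 + 11*x/8 (A(x) = 2 + (11*x)/8 = 2 + 11*x/8)
(-27706 + C(A(-12)))/(-33915 - 2454) = (-27706 + 151)/(-33915 - 2454) = -27555/(-36369) = -27555*(-1/36369) = 9185/12123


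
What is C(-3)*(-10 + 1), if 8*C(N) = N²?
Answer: -81/8 ≈ -10.125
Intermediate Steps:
C(N) = N²/8
C(-3)*(-10 + 1) = ((⅛)*(-3)²)*(-10 + 1) = ((⅛)*9)*(-9) = (9/8)*(-9) = -81/8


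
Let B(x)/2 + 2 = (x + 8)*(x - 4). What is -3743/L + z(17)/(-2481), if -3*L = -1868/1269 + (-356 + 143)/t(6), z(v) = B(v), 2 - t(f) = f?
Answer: 141243255374/652068825 ≈ 216.61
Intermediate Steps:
t(f) = 2 - f
B(x) = -4 + 2*(-4 + x)*(8 + x) (B(x) = -4 + 2*((x + 8)*(x - 4)) = -4 + 2*((8 + x)*(-4 + x)) = -4 + 2*((-4 + x)*(8 + x)) = -4 + 2*(-4 + x)*(8 + x))
z(v) = -68 + 2*v**2 + 8*v
L = -262825/15228 (L = -(-1868/1269 + (-356 + 143)/(2 - 1*6))/3 = -(-1868*1/1269 - 213/(2 - 6))/3 = -(-1868/1269 - 213/(-4))/3 = -(-1868/1269 - 213*(-1/4))/3 = -(-1868/1269 + 213/4)/3 = -1/3*262825/5076 = -262825/15228 ≈ -17.259)
-3743/L + z(17)/(-2481) = -3743/(-262825/15228) + (-68 + 2*17**2 + 8*17)/(-2481) = -3743*(-15228/262825) + (-68 + 2*289 + 136)*(-1/2481) = 56998404/262825 + (-68 + 578 + 136)*(-1/2481) = 56998404/262825 + 646*(-1/2481) = 56998404/262825 - 646/2481 = 141243255374/652068825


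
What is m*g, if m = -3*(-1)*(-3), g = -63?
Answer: 567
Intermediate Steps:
m = -9 (m = 3*(-3) = -9)
m*g = -9*(-63) = 567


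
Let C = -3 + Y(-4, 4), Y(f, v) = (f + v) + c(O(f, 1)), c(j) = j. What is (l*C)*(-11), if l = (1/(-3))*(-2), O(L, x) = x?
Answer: 44/3 ≈ 14.667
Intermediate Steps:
Y(f, v) = 1 + f + v (Y(f, v) = (f + v) + 1 = 1 + f + v)
l = 2/3 (l = (1*(-1/3))*(-2) = -1/3*(-2) = 2/3 ≈ 0.66667)
C = -2 (C = -3 + (1 - 4 + 4) = -3 + 1 = -2)
(l*C)*(-11) = ((2/3)*(-2))*(-11) = -4/3*(-11) = 44/3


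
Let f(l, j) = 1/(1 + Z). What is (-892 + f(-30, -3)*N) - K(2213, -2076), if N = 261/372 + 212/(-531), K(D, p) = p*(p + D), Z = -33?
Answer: 597378888251/2107008 ≈ 2.8352e+5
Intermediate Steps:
f(l, j) = -1/32 (f(l, j) = 1/(1 - 33) = 1/(-32) = -1/32)
K(D, p) = p*(D + p)
N = 19909/65844 (N = 261*(1/372) + 212*(-1/531) = 87/124 - 212/531 = 19909/65844 ≈ 0.30237)
(-892 + f(-30, -3)*N) - K(2213, -2076) = (-892 - 1/32*19909/65844) - (-2076)*(2213 - 2076) = (-892 - 19909/2107008) - (-2076)*137 = -1879471045/2107008 - 1*(-284412) = -1879471045/2107008 + 284412 = 597378888251/2107008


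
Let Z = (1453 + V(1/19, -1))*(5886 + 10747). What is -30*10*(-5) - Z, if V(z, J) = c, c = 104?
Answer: -25896081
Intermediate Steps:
V(z, J) = 104
Z = 25897581 (Z = (1453 + 104)*(5886 + 10747) = 1557*16633 = 25897581)
-30*10*(-5) - Z = -30*10*(-5) - 1*25897581 = -300*(-5) - 25897581 = 1500 - 25897581 = -25896081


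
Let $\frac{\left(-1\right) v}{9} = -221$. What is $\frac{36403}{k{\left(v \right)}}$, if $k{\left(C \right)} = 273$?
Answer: $\frac{36403}{273} \approx 133.34$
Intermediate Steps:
$v = 1989$ ($v = \left(-9\right) \left(-221\right) = 1989$)
$\frac{36403}{k{\left(v \right)}} = \frac{36403}{273}$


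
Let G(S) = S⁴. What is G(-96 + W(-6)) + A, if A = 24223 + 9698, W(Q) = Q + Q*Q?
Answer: 19008657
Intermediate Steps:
W(Q) = Q + Q²
A = 33921
G(-96 + W(-6)) + A = (-96 - 6*(1 - 6))⁴ + 33921 = (-96 - 6*(-5))⁴ + 33921 = (-96 + 30)⁴ + 33921 = (-66)⁴ + 33921 = 18974736 + 33921 = 19008657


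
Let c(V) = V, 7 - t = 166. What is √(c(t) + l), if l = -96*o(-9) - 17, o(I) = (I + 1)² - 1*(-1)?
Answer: 4*I*√401 ≈ 80.1*I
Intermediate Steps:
t = -159 (t = 7 - 1*166 = 7 - 166 = -159)
o(I) = 1 + (1 + I)² (o(I) = (1 + I)² + 1 = 1 + (1 + I)²)
l = -6257 (l = -96*(1 + (1 - 9)²) - 17 = -96*(1 + (-8)²) - 17 = -96*(1 + 64) - 17 = -96*65 - 17 = -6240 - 17 = -6257)
√(c(t) + l) = √(-159 - 6257) = √(-6416) = 4*I*√401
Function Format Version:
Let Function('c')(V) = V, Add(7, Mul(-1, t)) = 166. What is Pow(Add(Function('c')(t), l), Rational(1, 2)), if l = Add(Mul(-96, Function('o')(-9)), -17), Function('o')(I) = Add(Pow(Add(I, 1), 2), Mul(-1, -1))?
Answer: Mul(4, I, Pow(401, Rational(1, 2))) ≈ Mul(80.100, I)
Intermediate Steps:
t = -159 (t = Add(7, Mul(-1, 166)) = Add(7, -166) = -159)
Function('o')(I) = Add(1, Pow(Add(1, I), 2)) (Function('o')(I) = Add(Pow(Add(1, I), 2), 1) = Add(1, Pow(Add(1, I), 2)))
l = -6257 (l = Add(Mul(-96, Add(1, Pow(Add(1, -9), 2))), -17) = Add(Mul(-96, Add(1, Pow(-8, 2))), -17) = Add(Mul(-96, Add(1, 64)), -17) = Add(Mul(-96, 65), -17) = Add(-6240, -17) = -6257)
Pow(Add(Function('c')(t), l), Rational(1, 2)) = Pow(Add(-159, -6257), Rational(1, 2)) = Pow(-6416, Rational(1, 2)) = Mul(4, I, Pow(401, Rational(1, 2)))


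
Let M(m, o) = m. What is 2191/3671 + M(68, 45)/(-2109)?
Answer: 4371191/7742139 ≈ 0.56460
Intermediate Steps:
2191/3671 + M(68, 45)/(-2109) = 2191/3671 + 68/(-2109) = 2191*(1/3671) + 68*(-1/2109) = 2191/3671 - 68/2109 = 4371191/7742139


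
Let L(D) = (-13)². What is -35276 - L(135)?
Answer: -35445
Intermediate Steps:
L(D) = 169
-35276 - L(135) = -35276 - 1*169 = -35276 - 169 = -35445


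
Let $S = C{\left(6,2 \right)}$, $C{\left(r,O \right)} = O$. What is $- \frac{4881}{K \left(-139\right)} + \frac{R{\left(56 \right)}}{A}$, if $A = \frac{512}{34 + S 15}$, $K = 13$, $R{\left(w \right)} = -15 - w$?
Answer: $- \frac{89249}{14456} \approx -6.1738$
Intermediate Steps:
$S = 2$
$A = 8$ ($A = \frac{512}{34 + 2 \cdot 15} = \frac{512}{34 + 30} = \frac{512}{64} = 512 \cdot \frac{1}{64} = 8$)
$- \frac{4881}{K \left(-139\right)} + \frac{R{\left(56 \right)}}{A} = - \frac{4881}{13 \left(-139\right)} + \frac{-15 - 56}{8} = - \frac{4881}{-1807} + \left(-15 - 56\right) \frac{1}{8} = \left(-4881\right) \left(- \frac{1}{1807}\right) - \frac{71}{8} = \frac{4881}{1807} - \frac{71}{8} = - \frac{89249}{14456}$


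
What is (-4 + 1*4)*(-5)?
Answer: 0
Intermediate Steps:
(-4 + 1*4)*(-5) = (-4 + 4)*(-5) = 0*(-5) = 0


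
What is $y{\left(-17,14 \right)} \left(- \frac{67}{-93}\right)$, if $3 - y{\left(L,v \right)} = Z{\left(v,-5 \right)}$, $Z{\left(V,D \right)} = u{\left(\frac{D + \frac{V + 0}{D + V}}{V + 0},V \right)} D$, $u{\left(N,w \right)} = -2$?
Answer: $- \frac{469}{93} \approx -5.043$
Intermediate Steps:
$Z{\left(V,D \right)} = - 2 D$
$y{\left(L,v \right)} = -7$ ($y{\left(L,v \right)} = 3 - \left(-2\right) \left(-5\right) = 3 - 10 = -7$)
$y{\left(-17,14 \right)} \left(- \frac{67}{-93}\right) = - 7 \left(- \frac{67}{-93}\right) = - 7 \left(\left(-67\right) \left(- \frac{1}{93}\right)\right) = \left(-7\right) \frac{67}{93} = - \frac{469}{93}$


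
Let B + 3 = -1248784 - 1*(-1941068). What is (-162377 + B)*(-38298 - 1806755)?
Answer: -977700964912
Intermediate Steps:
B = 692281 (B = -3 + (-1248784 - 1*(-1941068)) = -3 + (-1248784 + 1941068) = -3 + 692284 = 692281)
(-162377 + B)*(-38298 - 1806755) = (-162377 + 692281)*(-38298 - 1806755) = 529904*(-1845053) = -977700964912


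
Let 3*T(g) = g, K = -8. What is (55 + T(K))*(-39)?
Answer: -2041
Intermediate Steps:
T(g) = g/3
(55 + T(K))*(-39) = (55 + (⅓)*(-8))*(-39) = (55 - 8/3)*(-39) = (157/3)*(-39) = -2041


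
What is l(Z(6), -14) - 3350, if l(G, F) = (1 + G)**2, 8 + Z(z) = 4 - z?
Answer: -3269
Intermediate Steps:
Z(z) = -4 - z (Z(z) = -8 + (4 - z) = -4 - z)
l(Z(6), -14) - 3350 = (1 + (-4 - 1*6))**2 - 3350 = (1 + (-4 - 6))**2 - 3350 = (1 - 10)**2 - 3350 = (-9)**2 - 3350 = 81 - 3350 = -3269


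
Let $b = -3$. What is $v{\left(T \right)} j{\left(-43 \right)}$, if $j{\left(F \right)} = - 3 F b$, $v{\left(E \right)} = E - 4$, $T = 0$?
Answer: $1548$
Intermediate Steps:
$v{\left(E \right)} = -4 + E$ ($v{\left(E \right)} = E - 4 = -4 + E$)
$j{\left(F \right)} = 9 F$ ($j{\left(F \right)} = - 3 F \left(-3\right) = 9 F$)
$v{\left(T \right)} j{\left(-43 \right)} = \left(-4 + 0\right) 9 \left(-43\right) = \left(-4\right) \left(-387\right) = 1548$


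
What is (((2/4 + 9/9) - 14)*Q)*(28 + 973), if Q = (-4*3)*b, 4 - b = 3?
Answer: 150150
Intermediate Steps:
b = 1 (b = 4 - 1*3 = 4 - 3 = 1)
Q = -12 (Q = -4*3*1 = -12*1 = -12)
(((2/4 + 9/9) - 14)*Q)*(28 + 973) = (((2/4 + 9/9) - 14)*(-12))*(28 + 973) = (((2*(¼) + 9*(⅑)) - 14)*(-12))*1001 = (((½ + 1) - 14)*(-12))*1001 = ((3/2 - 14)*(-12))*1001 = -25/2*(-12)*1001 = 150*1001 = 150150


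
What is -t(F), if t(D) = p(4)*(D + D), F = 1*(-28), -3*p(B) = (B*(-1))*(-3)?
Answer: -224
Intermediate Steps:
p(B) = -B (p(B) = -B*(-1)*(-3)/3 = -(-B)*(-3)/3 = -B)
F = -28
t(D) = -8*D (t(D) = (-1*4)*(D + D) = -8*D)
-t(F) = -(-8)*(-28) = -1*224 = -224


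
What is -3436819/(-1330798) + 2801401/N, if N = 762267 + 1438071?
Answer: 57603379045/14939823519 ≈ 3.8557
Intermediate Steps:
N = 2200338
-3436819/(-1330798) + 2801401/N = -3436819/(-1330798) + 2801401/2200338 = -3436819*(-1/1330798) + 2801401*(1/2200338) = 3436819/1330798 + 2801401/2200338 = 57603379045/14939823519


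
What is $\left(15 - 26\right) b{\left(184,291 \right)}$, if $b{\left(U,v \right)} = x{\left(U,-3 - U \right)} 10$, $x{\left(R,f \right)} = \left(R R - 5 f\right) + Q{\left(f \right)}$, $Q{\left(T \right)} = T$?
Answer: $-3806440$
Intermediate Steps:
$x{\left(R,f \right)} = R^{2} - 4 f$ ($x{\left(R,f \right)} = \left(R R - 5 f\right) + f = \left(R^{2} - 5 f\right) + f = R^{2} - 4 f$)
$b{\left(U,v \right)} = 120 + 10 U^{2} + 40 U$ ($b{\left(U,v \right)} = \left(U^{2} - 4 \left(-3 - U\right)\right) 10 = \left(U^{2} + \left(12 + 4 U\right)\right) 10 = \left(12 + U^{2} + 4 U\right) 10 = 120 + 10 U^{2} + 40 U$)
$\left(15 - 26\right) b{\left(184,291 \right)} = \left(15 - 26\right) \left(120 + 10 \cdot 184^{2} + 40 \cdot 184\right) = \left(15 - 26\right) \left(120 + 10 \cdot 33856 + 7360\right) = - 11 \left(120 + 338560 + 7360\right) = \left(-11\right) 346040 = -3806440$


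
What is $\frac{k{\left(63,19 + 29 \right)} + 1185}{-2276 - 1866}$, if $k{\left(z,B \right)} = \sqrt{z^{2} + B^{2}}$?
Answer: $- \frac{1185}{4142} - \frac{3 \sqrt{697}}{4142} \approx -0.30522$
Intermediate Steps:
$k{\left(z,B \right)} = \sqrt{B^{2} + z^{2}}$
$\frac{k{\left(63,19 + 29 \right)} + 1185}{-2276 - 1866} = \frac{\sqrt{\left(19 + 29\right)^{2} + 63^{2}} + 1185}{-2276 - 1866} = \frac{\sqrt{48^{2} + 3969} + 1185}{-4142} = \left(\sqrt{2304 + 3969} + 1185\right) \left(- \frac{1}{4142}\right) = \left(\sqrt{6273} + 1185\right) \left(- \frac{1}{4142}\right) = \left(3 \sqrt{697} + 1185\right) \left(- \frac{1}{4142}\right) = \left(1185 + 3 \sqrt{697}\right) \left(- \frac{1}{4142}\right) = - \frac{1185}{4142} - \frac{3 \sqrt{697}}{4142}$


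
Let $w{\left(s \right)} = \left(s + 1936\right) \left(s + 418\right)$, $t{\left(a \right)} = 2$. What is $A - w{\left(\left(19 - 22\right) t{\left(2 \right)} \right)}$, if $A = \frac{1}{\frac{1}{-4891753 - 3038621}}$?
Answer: $-8725534$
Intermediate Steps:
$A = -7930374$ ($A = \frac{1}{\frac{1}{-7930374}} = \frac{1}{- \frac{1}{7930374}} = -7930374$)
$w{\left(s \right)} = \left(418 + s\right) \left(1936 + s\right)$ ($w{\left(s \right)} = \left(1936 + s\right) \left(418 + s\right) = \left(418 + s\right) \left(1936 + s\right)$)
$A - w{\left(\left(19 - 22\right) t{\left(2 \right)} \right)} = -7930374 - \left(809248 + \left(\left(19 - 22\right) 2\right)^{2} + 2354 \left(19 - 22\right) 2\right) = -7930374 - \left(809248 + \left(\left(-3\right) 2\right)^{2} + 2354 \left(\left(-3\right) 2\right)\right) = -7930374 - \left(809248 + \left(-6\right)^{2} + 2354 \left(-6\right)\right) = -7930374 - \left(809248 + 36 - 14124\right) = -7930374 - 795160 = -8725534$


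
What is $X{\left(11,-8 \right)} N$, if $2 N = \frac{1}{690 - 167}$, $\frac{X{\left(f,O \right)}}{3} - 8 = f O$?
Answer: $- \frac{120}{523} \approx -0.22945$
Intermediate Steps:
$X{\left(f,O \right)} = 24 + 3 O f$ ($X{\left(f,O \right)} = 24 + 3 f O = 24 + 3 O f$)
$N = \frac{1}{1046}$ ($N = \frac{1}{2 \left(690 - 167\right)} = \frac{1}{2 \cdot 523} = \frac{1}{2} \cdot \frac{1}{523} = \frac{1}{1046} \approx 0.00095602$)
$X{\left(11,-8 \right)} N = \left(24 + 3 \left(-8\right) 11\right) \frac{1}{1046} = \left(24 - 264\right) \frac{1}{1046} = \left(-240\right) \frac{1}{1046} = - \frac{120}{523}$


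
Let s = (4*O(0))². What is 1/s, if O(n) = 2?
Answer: 1/64 ≈ 0.015625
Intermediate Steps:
s = 64 (s = (4*2)² = 8² = 64)
1/s = 1/64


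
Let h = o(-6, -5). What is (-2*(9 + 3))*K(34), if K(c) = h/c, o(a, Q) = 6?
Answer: -72/17 ≈ -4.2353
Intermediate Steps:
h = 6
K(c) = 6/c
(-2*(9 + 3))*K(34) = (-2*(9 + 3))*(6/34) = (-2*12)*(6*(1/34)) = -1*24*(3/17) = -24*3/17 = -72/17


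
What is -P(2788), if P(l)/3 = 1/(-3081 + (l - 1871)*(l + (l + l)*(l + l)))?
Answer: -3/28513712107 ≈ -1.0521e-10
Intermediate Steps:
P(l) = 3/(-3081 + (-1871 + l)*(l + 4*l²)) (P(l) = 3/(-3081 + (l - 1871)*(l + (l + l)*(l + l))) = 3/(-3081 + (-1871 + l)*(l + (2*l)*(2*l))) = 3/(-3081 + (-1871 + l)*(l + 4*l²)))
-P(2788) = -3/(-3081 - 7483*2788² - 1871*2788 + 4*2788³) = -3/(-3081 - 7483*7772944 - 5216348 + 4*21670967872) = -3/(-3081 - 58164939952 - 5216348 + 86683871488) = -3/28513712107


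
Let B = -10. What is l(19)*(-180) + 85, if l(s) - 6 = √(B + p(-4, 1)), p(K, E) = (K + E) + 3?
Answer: -995 - 180*I*√10 ≈ -995.0 - 569.21*I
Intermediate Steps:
p(K, E) = 3 + E + K (p(K, E) = (E + K) + 3 = 3 + E + K)
l(s) = 6 + I*√10 (l(s) = 6 + √(-10 + (3 + 1 - 4)) = 6 + √(-10 + 0) = 6 + √(-10) = 6 + I*√10)
l(19)*(-180) + 85 = (6 + I*√10)*(-180) + 85 = (-1080 - 180*I*√10) + 85 = -995 - 180*I*√10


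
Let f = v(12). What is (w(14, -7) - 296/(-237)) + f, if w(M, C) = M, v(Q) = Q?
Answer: 6458/237 ≈ 27.249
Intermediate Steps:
f = 12
(w(14, -7) - 296/(-237)) + f = (14 - 296/(-237)) + 12 = (14 - 296*(-1/237)) + 12 = (14 + 296/237) + 12 = 3614/237 + 12 = 6458/237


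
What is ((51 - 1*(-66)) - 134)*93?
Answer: -1581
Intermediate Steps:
((51 - 1*(-66)) - 134)*93 = ((51 + 66) - 134)*93 = (117 - 134)*93 = -17*93 = -1581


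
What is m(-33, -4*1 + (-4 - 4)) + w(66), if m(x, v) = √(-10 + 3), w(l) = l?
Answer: 66 + I*√7 ≈ 66.0 + 2.6458*I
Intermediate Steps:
m(x, v) = I*√7 (m(x, v) = √(-7) = I*√7)
m(-33, -4*1 + (-4 - 4)) + w(66) = I*√7 + 66 = 66 + I*√7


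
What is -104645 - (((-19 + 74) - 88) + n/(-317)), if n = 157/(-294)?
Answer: -9749629333/93198 ≈ -1.0461e+5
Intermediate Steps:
n = -157/294 (n = 157*(-1/294) = -157/294 ≈ -0.53401)
-104645 - (((-19 + 74) - 88) + n/(-317)) = -104645 - (((-19 + 74) - 88) - 157/294/(-317)) = -104645 - ((55 - 88) - 1/317*(-157/294)) = -104645 - (-33 + 157/93198) = -104645 - 1*(-3075377/93198) = -104645 + 3075377/93198 = -9749629333/93198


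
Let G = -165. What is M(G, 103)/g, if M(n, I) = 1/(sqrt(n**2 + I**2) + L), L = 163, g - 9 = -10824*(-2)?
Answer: -163/243966105 + sqrt(37834)/243966105 ≈ 1.2916e-7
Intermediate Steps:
g = 21657 (g = 9 - 10824*(-2) = 9 - 984*(-22) = 9 + 21648 = 21657)
M(n, I) = 1/(163 + sqrt(I**2 + n**2)) (M(n, I) = 1/(sqrt(n**2 + I**2) + 163) = 1/(sqrt(I**2 + n**2) + 163) = 1/(163 + sqrt(I**2 + n**2)))
M(G, 103)/g = 1/((163 + sqrt(103**2 + (-165)**2))*21657) = (1/21657)/(163 + sqrt(10609 + 27225)) = (1/21657)/(163 + sqrt(37834)) = 1/(21657*(163 + sqrt(37834)))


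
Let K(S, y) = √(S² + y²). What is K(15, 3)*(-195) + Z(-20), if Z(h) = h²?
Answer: 400 - 585*√26 ≈ -2582.9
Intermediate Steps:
K(15, 3)*(-195) + Z(-20) = √(15² + 3²)*(-195) + (-20)² = √(225 + 9)*(-195) + 400 = √234*(-195) + 400 = (3*√26)*(-195) + 400 = -585*√26 + 400 = 400 - 585*√26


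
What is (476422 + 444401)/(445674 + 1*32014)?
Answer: 920823/477688 ≈ 1.9277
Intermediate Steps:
(476422 + 444401)/(445674 + 1*32014) = 920823/(445674 + 32014) = 920823/477688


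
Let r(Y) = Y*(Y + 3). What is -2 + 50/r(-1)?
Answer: -27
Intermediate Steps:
r(Y) = Y*(3 + Y)
-2 + 50/r(-1) = -2 + 50/((-(3 - 1))) = -2 + 50/((-1*2)) = -2 + 50/(-2) = -2 + 50*(-½) = -2 - 25 = -27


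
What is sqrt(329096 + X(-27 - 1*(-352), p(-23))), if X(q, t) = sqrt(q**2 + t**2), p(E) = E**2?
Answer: sqrt(329096 + sqrt(385466)) ≈ 574.21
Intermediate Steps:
sqrt(329096 + X(-27 - 1*(-352), p(-23))) = sqrt(329096 + sqrt((-27 - 1*(-352))**2 + ((-23)**2)**2)) = sqrt(329096 + sqrt((-27 + 352)**2 + 529**2)) = sqrt(329096 + sqrt(325**2 + 279841)) = sqrt(329096 + sqrt(105625 + 279841)) = sqrt(329096 + sqrt(385466))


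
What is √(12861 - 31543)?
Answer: I*√18682 ≈ 136.68*I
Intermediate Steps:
√(12861 - 31543) = √(-18682) = I*√18682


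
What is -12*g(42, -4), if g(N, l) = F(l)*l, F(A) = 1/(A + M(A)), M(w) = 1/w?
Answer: -192/17 ≈ -11.294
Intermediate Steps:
M(w) = 1/w
F(A) = 1/(A + 1/A)
g(N, l) = l²/(1 + l²) (g(N, l) = (l/(1 + l²))*l = l²/(1 + l²))
-12*g(42, -4) = -12*(-4)²/(1 + (-4)²) = -192/(1 + 16) = -192/17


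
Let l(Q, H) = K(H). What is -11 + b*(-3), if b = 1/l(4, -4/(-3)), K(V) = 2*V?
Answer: -97/8 ≈ -12.125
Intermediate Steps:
l(Q, H) = 2*H
b = 3/8 (b = 1/(2*(-4/(-3))) = 1/(2*(-4*(-⅓))) = 1/(2*(4/3)) = 1/(8/3) = 3/8 ≈ 0.37500)
-11 + b*(-3) = -11 + (3/8)*(-3) = -11 - 9/8 = -97/8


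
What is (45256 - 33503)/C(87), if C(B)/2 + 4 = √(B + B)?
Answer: 11753/79 + 11753*√174/316 ≈ 639.38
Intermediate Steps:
C(B) = -8 + 2*√2*√B (C(B) = -8 + 2*√(B + B) = -8 + 2*√(2*B) = -8 + 2*(√2*√B) = -8 + 2*√2*√B)
(45256 - 33503)/C(87) = (45256 - 33503)/(-8 + 2*√2*√87) = 11753/(-8 + 2*√174)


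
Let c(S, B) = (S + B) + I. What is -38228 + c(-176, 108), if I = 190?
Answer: -38106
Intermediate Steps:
c(S, B) = 190 + B + S (c(S, B) = (S + B) + 190 = (B + S) + 190 = 190 + B + S)
-38228 + c(-176, 108) = -38228 + (190 + 108 - 176) = -38228 + 122 = -38106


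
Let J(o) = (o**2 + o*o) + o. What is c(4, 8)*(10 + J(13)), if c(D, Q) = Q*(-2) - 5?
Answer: -7581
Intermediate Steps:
c(D, Q) = -5 - 2*Q (c(D, Q) = -2*Q - 5 = -5 - 2*Q)
J(o) = o + 2*o**2 (J(o) = (o**2 + o**2) + o = 2*o**2 + o = o + 2*o**2)
c(4, 8)*(10 + J(13)) = (-5 - 2*8)*(10 + 13*(1 + 2*13)) = (-5 - 16)*(10 + 13*(1 + 26)) = -21*(10 + 13*27) = -21*(10 + 351) = -21*361 = -7581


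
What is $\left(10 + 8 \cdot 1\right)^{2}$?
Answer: $324$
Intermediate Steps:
$\left(10 + 8 \cdot 1\right)^{2} = \left(10 + 8\right)^{2} = 18^{2} = 324$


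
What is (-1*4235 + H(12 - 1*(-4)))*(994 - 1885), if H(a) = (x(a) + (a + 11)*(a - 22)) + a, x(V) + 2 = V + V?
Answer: 3876741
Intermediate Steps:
x(V) = -2 + 2*V (x(V) = -2 + (V + V) = -2 + 2*V)
H(a) = -2 + 3*a + (-22 + a)*(11 + a) (H(a) = ((-2 + 2*a) + (a + 11)*(a - 22)) + a = ((-2 + 2*a) + (11 + a)*(-22 + a)) + a = ((-2 + 2*a) + (-22 + a)*(11 + a)) + a = (-2 + 2*a + (-22 + a)*(11 + a)) + a = -2 + 3*a + (-22 + a)*(11 + a))
(-1*4235 + H(12 - 1*(-4)))*(994 - 1885) = (-1*4235 + (-244 + (12 - 1*(-4))² - 8*(12 - 1*(-4))))*(994 - 1885) = (-4235 + (-244 + (12 + 4)² - 8*(12 + 4)))*(-891) = (-4235 + (-244 + 16² - 8*16))*(-891) = (-4235 + (-244 + 256 - 128))*(-891) = (-4235 - 116)*(-891) = -4351*(-891) = 3876741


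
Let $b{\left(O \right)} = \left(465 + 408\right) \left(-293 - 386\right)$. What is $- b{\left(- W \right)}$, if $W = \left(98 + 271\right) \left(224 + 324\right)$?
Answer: $592767$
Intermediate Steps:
$W = 202212$ ($W = 369 \cdot 548 = 202212$)
$b{\left(O \right)} = -592767$ ($b{\left(O \right)} = 873 \left(-679\right) = -592767$)
$- b{\left(- W \right)} = \left(-1\right) \left(-592767\right) = 592767$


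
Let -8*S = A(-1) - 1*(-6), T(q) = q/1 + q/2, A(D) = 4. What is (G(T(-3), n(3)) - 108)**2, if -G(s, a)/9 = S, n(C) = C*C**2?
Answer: 149769/16 ≈ 9360.6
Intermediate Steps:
n(C) = C**3
T(q) = 3*q/2 (T(q) = q*1 + q*(1/2) = q + q/2 = 3*q/2)
S = -5/4 (S = -(4 - 1*(-6))/8 = -(4 + 6)/8 = -1/8*10 = -5/4 ≈ -1.2500)
G(s, a) = 45/4 (G(s, a) = -9*(-5/4) = 45/4)
(G(T(-3), n(3)) - 108)**2 = (45/4 - 108)**2 = (-387/4)**2 = 149769/16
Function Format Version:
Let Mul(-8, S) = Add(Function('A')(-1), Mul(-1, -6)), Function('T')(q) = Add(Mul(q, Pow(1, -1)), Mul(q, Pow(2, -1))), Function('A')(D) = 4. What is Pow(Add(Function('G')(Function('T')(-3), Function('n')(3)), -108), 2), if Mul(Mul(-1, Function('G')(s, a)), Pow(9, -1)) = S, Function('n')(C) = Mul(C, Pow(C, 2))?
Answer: Rational(149769, 16) ≈ 9360.6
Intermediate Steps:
Function('n')(C) = Pow(C, 3)
Function('T')(q) = Mul(Rational(3, 2), q) (Function('T')(q) = Add(Mul(q, 1), Mul(q, Rational(1, 2))) = Add(q, Mul(Rational(1, 2), q)) = Mul(Rational(3, 2), q))
S = Rational(-5, 4) (S = Mul(Rational(-1, 8), Add(4, Mul(-1, -6))) = Mul(Rational(-1, 8), Add(4, 6)) = Mul(Rational(-1, 8), 10) = Rational(-5, 4) ≈ -1.2500)
Function('G')(s, a) = Rational(45, 4) (Function('G')(s, a) = Mul(-9, Rational(-5, 4)) = Rational(45, 4))
Pow(Add(Function('G')(Function('T')(-3), Function('n')(3)), -108), 2) = Pow(Add(Rational(45, 4), -108), 2) = Pow(Rational(-387, 4), 2) = Rational(149769, 16)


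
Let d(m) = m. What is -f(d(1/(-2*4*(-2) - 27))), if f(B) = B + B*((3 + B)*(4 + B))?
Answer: 1497/1331 ≈ 1.1247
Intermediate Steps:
f(B) = B + B*(3 + B)*(4 + B)
-f(d(1/(-2*4*(-2) - 27))) = -(13 + (1/(-2*4*(-2) - 27))² + 7/(-2*4*(-2) - 27))/(-2*4*(-2) - 27) = -(13 + (1/(-8*(-2) - 27))² + 7/(-8*(-2) - 27))/(-8*(-2) - 27) = -(13 + (1/(16 - 27))² + 7/(16 - 27))/(16 - 27) = -(13 + (1/(-11))² + 7/(-11))/(-11) = -(-1)*(13 + (-1/11)² + 7*(-1/11))/11 = -(-1)*(13 + 1/121 - 7/11)/11 = -(-1)*1497/(11*121) = -1*(-1497/1331) = 1497/1331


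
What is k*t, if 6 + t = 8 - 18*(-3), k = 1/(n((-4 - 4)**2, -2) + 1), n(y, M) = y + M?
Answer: 8/9 ≈ 0.88889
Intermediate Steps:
n(y, M) = M + y
k = 1/63 (k = 1/((-2 + (-4 - 4)**2) + 1) = 1/((-2 + (-8)**2) + 1) = 1/((-2 + 64) + 1) = 1/(62 + 1) = 1/63 ≈ 0.015873)
t = 56 (t = -6 + (8 - 18*(-3)) = -6 + (8 + 54) = -6 + 62 = 56)
k*t = (1/63)*56 = 8/9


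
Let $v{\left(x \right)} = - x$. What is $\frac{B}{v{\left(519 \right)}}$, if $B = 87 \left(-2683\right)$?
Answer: $\frac{77807}{173} \approx 449.75$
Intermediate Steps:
$B = -233421$
$\frac{B}{v{\left(519 \right)}} = - \frac{233421}{\left(-1\right) 519} = - \frac{233421}{-519} = \left(-233421\right) \left(- \frac{1}{519}\right) = \frac{77807}{173}$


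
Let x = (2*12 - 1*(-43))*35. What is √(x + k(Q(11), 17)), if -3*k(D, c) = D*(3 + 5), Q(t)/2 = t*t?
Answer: √15297/3 ≈ 41.227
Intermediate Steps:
Q(t) = 2*t² (Q(t) = 2*(t*t) = 2*t²)
k(D, c) = -8*D/3 (k(D, c) = -D*(3 + 5)/3 = -D*8/3 = -8*D/3)
x = 2345 (x = (24 + 43)*35 = 67*35 = 2345)
√(x + k(Q(11), 17)) = √(2345 - 16*11²/3) = √(2345 - 16*121/3) = √(2345 - 8/3*242) = √(2345 - 1936/3) = √(5099/3) = √15297/3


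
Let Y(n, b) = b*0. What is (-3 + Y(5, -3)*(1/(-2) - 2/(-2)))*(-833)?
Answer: 2499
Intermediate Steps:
Y(n, b) = 0
(-3 + Y(5, -3)*(1/(-2) - 2/(-2)))*(-833) = (-3 + 0*(1/(-2) - 2/(-2)))*(-833) = (-3 + 0*(1*(-1/2) - 2*(-1/2)))*(-833) = (-3 + 0*(-1/2 + 1))*(-833) = (-3 + 0*(1/2))*(-833) = (-3 + 0)*(-833) = -3*(-833) = 2499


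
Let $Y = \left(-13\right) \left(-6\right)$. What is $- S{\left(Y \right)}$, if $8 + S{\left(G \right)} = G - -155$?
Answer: $-225$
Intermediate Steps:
$Y = 78$
$S{\left(G \right)} = 147 + G$ ($S{\left(G \right)} = -8 + \left(G - -155\right) = -8 + \left(G + 155\right) = -8 + \left(155 + G\right) = 147 + G$)
$- S{\left(Y \right)} = - (147 + 78) = \left(-1\right) 225 = -225$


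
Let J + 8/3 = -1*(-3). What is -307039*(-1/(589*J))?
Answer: 921117/589 ≈ 1563.9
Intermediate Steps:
J = ⅓ (J = -8/3 - 1*(-3) = -8/3 + 3 = ⅓ ≈ 0.33333)
-307039*(-1/(589*J)) = -307039/((-589*⅓)) = -307039/(-589/3) = -307039*(-3/589) = 921117/589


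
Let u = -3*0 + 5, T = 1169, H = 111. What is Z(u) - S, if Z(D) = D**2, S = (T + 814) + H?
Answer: -2069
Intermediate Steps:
u = 5 (u = 0 + 5 = 5)
S = 2094 (S = (1169 + 814) + 111 = 1983 + 111 = 2094)
Z(u) - S = 5**2 - 1*2094 = 25 - 2094 = -2069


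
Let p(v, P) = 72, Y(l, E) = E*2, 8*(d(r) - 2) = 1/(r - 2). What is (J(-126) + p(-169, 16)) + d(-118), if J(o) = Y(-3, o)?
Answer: -170881/960 ≈ -178.00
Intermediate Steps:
d(r) = 2 + 1/(8*(-2 + r)) (d(r) = 2 + 1/(8*(r - 2)) = 2 + 1/(8*(-2 + r)))
Y(l, E) = 2*E
J(o) = 2*o
(J(-126) + p(-169, 16)) + d(-118) = (2*(-126) + 72) + (-31 + 16*(-118))/(8*(-2 - 118)) = (-252 + 72) + (1/8)*(-31 - 1888)/(-120) = -180 + (1/8)*(-1/120)*(-1919) = -180 + 1919/960 = -170881/960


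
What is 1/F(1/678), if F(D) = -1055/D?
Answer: -1/715290 ≈ -1.3980e-6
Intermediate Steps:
1/F(1/678) = 1/(-1055/(1/678)) = 1/(-1055/1/678) = 1/(-1055*678) = 1/(-715290) = -1/715290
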